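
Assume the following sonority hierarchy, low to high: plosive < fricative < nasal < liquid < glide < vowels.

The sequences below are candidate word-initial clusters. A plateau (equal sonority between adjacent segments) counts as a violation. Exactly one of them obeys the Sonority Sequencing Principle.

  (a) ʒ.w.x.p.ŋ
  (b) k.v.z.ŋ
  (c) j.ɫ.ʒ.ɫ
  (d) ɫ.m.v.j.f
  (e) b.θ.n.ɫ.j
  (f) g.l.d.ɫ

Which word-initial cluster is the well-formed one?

(a) ʒ.w.x.p.ŋ: profile 2-5-2-1-3 — violates.
(b) k.v.z.ŋ: profile 1-2-2-3 — violates.
(c) j.ɫ.ʒ.ɫ: profile 5-4-2-4 — violates.
(d) ɫ.m.v.j.f: profile 4-3-2-5-2 — violates.
(e) b.θ.n.ɫ.j: profile 1-2-3-4-5 — obeys.
(f) g.l.d.ɫ: profile 1-4-1-4 — violates.

e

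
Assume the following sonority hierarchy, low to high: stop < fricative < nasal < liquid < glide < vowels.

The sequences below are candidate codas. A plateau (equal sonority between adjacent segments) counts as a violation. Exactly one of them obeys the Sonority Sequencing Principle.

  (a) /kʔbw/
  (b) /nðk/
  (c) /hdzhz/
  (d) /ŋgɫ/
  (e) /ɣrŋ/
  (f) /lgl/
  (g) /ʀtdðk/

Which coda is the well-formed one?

(a) sonority 1-1-1-5: ill-formed.
(b) sonority 3-2-1: well-formed.
(c) sonority 2-1-2-2-2: ill-formed.
(d) sonority 3-1-4: ill-formed.
(e) sonority 2-4-3: ill-formed.
(f) sonority 4-1-4: ill-formed.
(g) sonority 4-1-1-2-1: ill-formed.

b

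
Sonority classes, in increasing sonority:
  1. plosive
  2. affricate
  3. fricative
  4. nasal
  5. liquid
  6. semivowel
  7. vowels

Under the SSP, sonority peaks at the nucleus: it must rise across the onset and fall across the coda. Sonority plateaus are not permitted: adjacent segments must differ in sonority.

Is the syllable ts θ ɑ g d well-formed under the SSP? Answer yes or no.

Onset: /ts/ is an affricate (sonority 2), /θ/ is a fricative (sonority 3); then the nucleus /ɑ/ (sonority 7).
Onset profile 2-3-7 — rises to the nucleus.
Coda: /g/ is a plosive (sonority 1), /d/ is a plosive (sonority 1).
Coda profile 7-1-1 — does not strictly fall throughout.

no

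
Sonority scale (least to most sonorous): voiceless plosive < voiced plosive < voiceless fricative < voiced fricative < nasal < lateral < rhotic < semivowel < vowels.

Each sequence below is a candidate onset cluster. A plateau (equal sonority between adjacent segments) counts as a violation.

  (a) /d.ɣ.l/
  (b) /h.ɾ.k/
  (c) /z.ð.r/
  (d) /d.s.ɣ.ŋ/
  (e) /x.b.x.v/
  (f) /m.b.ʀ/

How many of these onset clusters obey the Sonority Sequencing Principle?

2

(a) sonority 2-4-6: well-formed.
(b) sonority 3-7-1: ill-formed.
(c) sonority 4-4-7: ill-formed.
(d) sonority 2-3-4-5: well-formed.
(e) sonority 3-2-3-4: ill-formed.
(f) sonority 5-2-7: ill-formed.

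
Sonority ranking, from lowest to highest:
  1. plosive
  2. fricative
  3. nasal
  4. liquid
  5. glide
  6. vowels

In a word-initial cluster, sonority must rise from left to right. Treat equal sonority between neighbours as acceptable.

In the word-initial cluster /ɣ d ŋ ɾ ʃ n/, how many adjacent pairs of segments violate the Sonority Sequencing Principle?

2

/ɣ/ — fricative, sonority 2.
/d/ — plosive, sonority 1.
/ŋ/ — nasal, sonority 3.
/ɾ/ — liquid, sonority 4.
/ʃ/ — fricative, sonority 2.
/n/ — nasal, sonority 3.
/ɣ/→/d/: 2→1 (does not rise) — violation.
/d/→/ŋ/: 1→3 (rises) — ok.
/ŋ/→/ɾ/: 3→4 (rises) — ok.
/ɾ/→/ʃ/: 4→2 (does not rise) — violation.
/ʃ/→/n/: 2→3 (rises) — ok.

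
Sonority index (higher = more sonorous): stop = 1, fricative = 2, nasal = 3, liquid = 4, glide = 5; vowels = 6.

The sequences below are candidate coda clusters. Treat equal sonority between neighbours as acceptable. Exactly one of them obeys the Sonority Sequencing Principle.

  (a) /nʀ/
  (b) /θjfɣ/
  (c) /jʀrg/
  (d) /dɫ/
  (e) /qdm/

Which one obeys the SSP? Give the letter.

(a) 3-4 → violates
(b) 2-5-2-2 → violates
(c) 5-4-4-1 → obeys
(d) 1-4 → violates
(e) 1-1-3 → violates

c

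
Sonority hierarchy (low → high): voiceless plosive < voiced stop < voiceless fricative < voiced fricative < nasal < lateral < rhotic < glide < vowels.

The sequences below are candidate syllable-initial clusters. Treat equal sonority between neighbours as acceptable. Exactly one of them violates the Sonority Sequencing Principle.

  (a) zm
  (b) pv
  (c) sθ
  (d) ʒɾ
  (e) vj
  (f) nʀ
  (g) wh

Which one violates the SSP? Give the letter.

(a) sonority 4-5: well-formed.
(b) sonority 1-4: well-formed.
(c) sonority 3-3: well-formed.
(d) sonority 4-7: well-formed.
(e) sonority 4-8: well-formed.
(f) sonority 5-7: well-formed.
(g) sonority 8-3: ill-formed.

g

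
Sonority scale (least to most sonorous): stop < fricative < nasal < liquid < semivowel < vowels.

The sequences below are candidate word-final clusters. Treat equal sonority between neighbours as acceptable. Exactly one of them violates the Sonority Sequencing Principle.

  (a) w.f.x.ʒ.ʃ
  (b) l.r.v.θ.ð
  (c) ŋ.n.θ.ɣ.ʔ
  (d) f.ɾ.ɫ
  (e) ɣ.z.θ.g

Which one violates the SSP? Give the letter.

d

(a) sonority 5-2-2-2-2: well-formed.
(b) sonority 4-4-2-2-2: well-formed.
(c) sonority 3-3-2-2-1: well-formed.
(d) sonority 2-4-4: ill-formed.
(e) sonority 2-2-2-1: well-formed.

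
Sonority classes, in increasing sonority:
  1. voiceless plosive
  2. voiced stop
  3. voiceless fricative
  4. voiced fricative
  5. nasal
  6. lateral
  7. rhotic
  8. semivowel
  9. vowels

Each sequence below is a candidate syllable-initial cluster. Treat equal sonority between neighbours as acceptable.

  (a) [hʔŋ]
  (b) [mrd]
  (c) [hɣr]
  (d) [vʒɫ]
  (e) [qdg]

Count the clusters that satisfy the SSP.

(a) sonority 3-1-5: ill-formed.
(b) sonority 5-7-2: ill-formed.
(c) sonority 3-4-7: well-formed.
(d) sonority 4-4-6: well-formed.
(e) sonority 1-2-2: well-formed.

3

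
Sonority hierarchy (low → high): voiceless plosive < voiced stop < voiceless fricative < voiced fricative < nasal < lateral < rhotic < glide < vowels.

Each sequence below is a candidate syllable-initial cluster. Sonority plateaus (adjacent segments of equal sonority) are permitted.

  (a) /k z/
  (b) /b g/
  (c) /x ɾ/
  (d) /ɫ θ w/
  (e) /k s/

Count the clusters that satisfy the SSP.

4

(a) 1-4 → obeys
(b) 2-2 → obeys
(c) 3-7 → obeys
(d) 6-3-8 → violates
(e) 1-3 → obeys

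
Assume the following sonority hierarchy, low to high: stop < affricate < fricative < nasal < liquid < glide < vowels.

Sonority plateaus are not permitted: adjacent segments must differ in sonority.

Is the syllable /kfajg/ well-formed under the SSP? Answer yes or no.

yes

Onset: /k/ is a stop (sonority 1), /f/ is a fricative (sonority 3); then the nucleus /a/ (sonority 7).
Onset profile 1-3-7 — rises to the nucleus.
Coda: /j/ is a glide (sonority 6), /g/ is a stop (sonority 1).
Coda profile 7-6-1 — falls from the nucleus.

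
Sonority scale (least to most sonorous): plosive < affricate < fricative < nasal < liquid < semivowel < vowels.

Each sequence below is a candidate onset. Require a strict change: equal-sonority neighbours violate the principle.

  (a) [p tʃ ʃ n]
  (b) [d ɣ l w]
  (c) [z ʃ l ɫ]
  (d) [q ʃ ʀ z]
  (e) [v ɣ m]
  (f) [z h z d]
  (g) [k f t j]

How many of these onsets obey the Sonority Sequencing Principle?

2

(a) [p tʃ ʃ n]: profile 1-2-3-4 — obeys.
(b) [d ɣ l w]: profile 1-3-5-6 — obeys.
(c) [z ʃ l ɫ]: profile 3-3-5-5 — violates.
(d) [q ʃ ʀ z]: profile 1-3-5-3 — violates.
(e) [v ɣ m]: profile 3-3-4 — violates.
(f) [z h z d]: profile 3-3-3-1 — violates.
(g) [k f t j]: profile 1-3-1-6 — violates.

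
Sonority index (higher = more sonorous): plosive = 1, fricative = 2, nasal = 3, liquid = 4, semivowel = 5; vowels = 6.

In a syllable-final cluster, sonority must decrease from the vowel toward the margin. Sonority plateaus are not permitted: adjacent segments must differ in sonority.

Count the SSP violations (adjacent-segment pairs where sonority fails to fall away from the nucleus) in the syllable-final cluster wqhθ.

/w/ — semivowel, sonority 5.
/q/ — plosive, sonority 1.
/h/ — fricative, sonority 2.
/θ/ — fricative, sonority 2.
/w/→/q/: 5→1 (falls) — ok.
/q/→/h/: 1→2 (does not fall) — violation.
/h/→/θ/: 2→2 (plateau) — violation.

2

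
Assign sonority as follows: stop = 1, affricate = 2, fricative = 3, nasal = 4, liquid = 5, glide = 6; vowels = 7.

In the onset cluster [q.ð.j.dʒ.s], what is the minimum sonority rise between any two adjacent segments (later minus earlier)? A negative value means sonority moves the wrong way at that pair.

-4

/q/ — stop, sonority 1.
/ð/ — fricative, sonority 3.
/j/ — glide, sonority 6.
/dʒ/ — affricate, sonority 2.
/s/ — fricative, sonority 3.
/q/→/ð/: change +2.
/ð/→/j/: change +3.
/j/→/dʒ/: change -4.
/dʒ/→/s/: change +1.
Minimum = -4.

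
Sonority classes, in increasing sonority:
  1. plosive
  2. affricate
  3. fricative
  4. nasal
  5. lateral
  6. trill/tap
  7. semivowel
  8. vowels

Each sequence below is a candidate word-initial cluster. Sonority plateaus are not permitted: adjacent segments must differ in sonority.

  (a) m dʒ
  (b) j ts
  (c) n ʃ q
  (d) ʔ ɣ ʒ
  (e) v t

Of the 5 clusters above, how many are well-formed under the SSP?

(a) 4-2 → violates
(b) 7-2 → violates
(c) 4-3-1 → violates
(d) 1-3-3 → violates
(e) 3-1 → violates

0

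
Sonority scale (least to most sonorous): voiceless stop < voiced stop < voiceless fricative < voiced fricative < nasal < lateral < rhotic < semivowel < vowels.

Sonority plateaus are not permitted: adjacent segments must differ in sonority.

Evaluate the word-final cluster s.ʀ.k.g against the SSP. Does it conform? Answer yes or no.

/s/ is a voiceless fricative (sonority 3).
/ʀ/ is a rhotic (sonority 7).
/k/ is a voiceless stop (sonority 1).
/g/ is a voiced stop (sonority 2).
The profile is 3-7-1-2. Between /s/ (3) and /ʀ/ (7) sonority does not fall, so the cluster violates the SSP.

no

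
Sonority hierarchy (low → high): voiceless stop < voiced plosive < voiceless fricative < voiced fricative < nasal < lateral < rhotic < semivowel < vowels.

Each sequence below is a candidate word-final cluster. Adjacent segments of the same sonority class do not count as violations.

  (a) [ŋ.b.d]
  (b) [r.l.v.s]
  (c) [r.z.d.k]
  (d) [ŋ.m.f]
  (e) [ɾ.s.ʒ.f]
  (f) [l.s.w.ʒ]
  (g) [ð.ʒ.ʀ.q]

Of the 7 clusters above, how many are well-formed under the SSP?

(a) [ŋ.b.d]: profile 5-2-2 — obeys.
(b) [r.l.v.s]: profile 7-6-4-3 — obeys.
(c) [r.z.d.k]: profile 7-4-2-1 — obeys.
(d) [ŋ.m.f]: profile 5-5-3 — obeys.
(e) [ɾ.s.ʒ.f]: profile 7-3-4-3 — violates.
(f) [l.s.w.ʒ]: profile 6-3-8-4 — violates.
(g) [ð.ʒ.ʀ.q]: profile 4-4-7-1 — violates.

4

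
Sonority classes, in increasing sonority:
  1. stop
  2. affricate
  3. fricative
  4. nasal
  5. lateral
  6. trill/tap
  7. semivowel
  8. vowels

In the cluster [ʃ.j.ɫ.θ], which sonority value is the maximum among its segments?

7

/ʃ/ is a fricative (sonority 3).
/j/ is a semivowel (sonority 7).
/ɫ/ is a lateral (sonority 5).
/θ/ is a fricative (sonority 3).
The maximum is 7.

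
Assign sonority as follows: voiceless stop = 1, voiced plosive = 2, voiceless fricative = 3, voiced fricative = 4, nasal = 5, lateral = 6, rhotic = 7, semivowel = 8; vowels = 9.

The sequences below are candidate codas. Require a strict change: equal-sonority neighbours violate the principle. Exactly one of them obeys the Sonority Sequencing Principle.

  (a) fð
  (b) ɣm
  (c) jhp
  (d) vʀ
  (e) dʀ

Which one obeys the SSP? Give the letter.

(a) 3-4 → violates
(b) 4-5 → violates
(c) 8-3-1 → obeys
(d) 4-7 → violates
(e) 2-7 → violates

c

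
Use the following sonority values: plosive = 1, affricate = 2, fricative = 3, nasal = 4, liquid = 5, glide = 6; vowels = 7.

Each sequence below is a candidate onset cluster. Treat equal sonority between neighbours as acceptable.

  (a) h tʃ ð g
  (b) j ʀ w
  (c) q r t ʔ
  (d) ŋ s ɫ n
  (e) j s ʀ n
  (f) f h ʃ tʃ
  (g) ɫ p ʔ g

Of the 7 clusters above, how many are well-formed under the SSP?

0

(a) 3-2-3-1 → violates
(b) 6-5-6 → violates
(c) 1-5-1-1 → violates
(d) 4-3-5-4 → violates
(e) 6-3-5-4 → violates
(f) 3-3-3-2 → violates
(g) 5-1-1-1 → violates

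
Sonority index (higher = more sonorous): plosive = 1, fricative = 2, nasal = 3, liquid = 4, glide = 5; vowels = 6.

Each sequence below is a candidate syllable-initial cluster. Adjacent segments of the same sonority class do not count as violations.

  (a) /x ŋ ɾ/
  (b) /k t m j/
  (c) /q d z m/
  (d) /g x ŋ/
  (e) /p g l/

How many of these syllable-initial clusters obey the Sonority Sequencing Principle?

(a) /x ŋ ɾ/: profile 2-3-4 — obeys.
(b) /k t m j/: profile 1-1-3-5 — obeys.
(c) /q d z m/: profile 1-1-2-3 — obeys.
(d) /g x ŋ/: profile 1-2-3 — obeys.
(e) /p g l/: profile 1-1-4 — obeys.

5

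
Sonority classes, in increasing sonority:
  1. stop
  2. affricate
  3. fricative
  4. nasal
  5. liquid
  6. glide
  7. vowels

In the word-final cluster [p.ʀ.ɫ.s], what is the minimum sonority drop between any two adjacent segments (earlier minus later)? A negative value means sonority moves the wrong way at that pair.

/p/ is a stop (sonority 1).
/ʀ/ is a liquid (sonority 5).
/ɫ/ is a liquid (sonority 5).
/s/ is a fricative (sonority 3).
/p/→/ʀ/: change -4.
/ʀ/→/ɫ/: change +0.
/ɫ/→/s/: change +2.
Minimum = -4.

-4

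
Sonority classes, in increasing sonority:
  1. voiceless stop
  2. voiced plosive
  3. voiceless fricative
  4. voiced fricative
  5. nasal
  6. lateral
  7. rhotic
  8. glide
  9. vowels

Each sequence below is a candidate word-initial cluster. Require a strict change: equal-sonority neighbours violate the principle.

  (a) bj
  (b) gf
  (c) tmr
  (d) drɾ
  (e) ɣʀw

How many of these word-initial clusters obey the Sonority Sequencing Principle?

4

(a) bj: profile 2-8 — obeys.
(b) gf: profile 2-3 — obeys.
(c) tmr: profile 1-5-7 — obeys.
(d) drɾ: profile 2-7-7 — violates.
(e) ɣʀw: profile 4-7-8 — obeys.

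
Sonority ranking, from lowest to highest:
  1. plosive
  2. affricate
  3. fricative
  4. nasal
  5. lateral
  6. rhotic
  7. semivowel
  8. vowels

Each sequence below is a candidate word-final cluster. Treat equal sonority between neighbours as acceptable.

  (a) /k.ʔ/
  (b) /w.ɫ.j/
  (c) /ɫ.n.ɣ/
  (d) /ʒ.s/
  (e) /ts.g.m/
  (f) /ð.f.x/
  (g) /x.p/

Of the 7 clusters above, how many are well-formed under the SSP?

5

(a) /k.ʔ/: profile 1-1 — obeys.
(b) /w.ɫ.j/: profile 7-5-7 — violates.
(c) /ɫ.n.ɣ/: profile 5-4-3 — obeys.
(d) /ʒ.s/: profile 3-3 — obeys.
(e) /ts.g.m/: profile 2-1-4 — violates.
(f) /ð.f.x/: profile 3-3-3 — obeys.
(g) /x.p/: profile 3-1 — obeys.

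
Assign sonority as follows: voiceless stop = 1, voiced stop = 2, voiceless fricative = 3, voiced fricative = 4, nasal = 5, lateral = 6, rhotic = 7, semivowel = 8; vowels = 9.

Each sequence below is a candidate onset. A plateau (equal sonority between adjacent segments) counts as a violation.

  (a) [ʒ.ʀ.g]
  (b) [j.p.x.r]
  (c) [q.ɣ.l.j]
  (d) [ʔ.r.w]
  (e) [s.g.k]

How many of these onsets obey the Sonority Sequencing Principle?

2

(a) 4-7-2 → violates
(b) 8-1-3-7 → violates
(c) 1-4-6-8 → obeys
(d) 1-7-8 → obeys
(e) 3-2-1 → violates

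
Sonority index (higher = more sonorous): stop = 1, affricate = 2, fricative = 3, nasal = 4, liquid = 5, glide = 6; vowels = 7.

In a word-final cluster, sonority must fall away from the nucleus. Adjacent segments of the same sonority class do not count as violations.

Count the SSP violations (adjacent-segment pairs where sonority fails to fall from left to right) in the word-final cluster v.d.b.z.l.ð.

2

/v/: fricative = 3.
/d/: stop = 1.
/b/: stop = 1.
/z/: fricative = 3.
/l/: liquid = 5.
/ð/: fricative = 3.
/v/→/d/: 3→1 (falls) — ok.
/d/→/b/: 1→1 (plateau, allowed) — ok.
/b/→/z/: 1→3 (does not fall) — violation.
/z/→/l/: 3→5 (does not fall) — violation.
/l/→/ð/: 5→3 (falls) — ok.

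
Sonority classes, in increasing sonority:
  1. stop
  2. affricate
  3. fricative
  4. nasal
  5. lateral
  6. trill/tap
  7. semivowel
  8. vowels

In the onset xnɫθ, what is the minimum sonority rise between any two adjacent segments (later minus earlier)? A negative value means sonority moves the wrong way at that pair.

-2

/x/ — fricative, sonority 3.
/n/ — nasal, sonority 4.
/ɫ/ — lateral, sonority 5.
/θ/ — fricative, sonority 3.
/x/→/n/: change +1.
/n/→/ɫ/: change +1.
/ɫ/→/θ/: change -2.
Minimum = -2.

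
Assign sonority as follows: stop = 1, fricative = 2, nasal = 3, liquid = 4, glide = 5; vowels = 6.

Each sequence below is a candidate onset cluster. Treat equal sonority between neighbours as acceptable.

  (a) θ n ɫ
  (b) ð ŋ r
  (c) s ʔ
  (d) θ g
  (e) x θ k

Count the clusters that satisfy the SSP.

2

(a) 2-3-4 → obeys
(b) 2-3-4 → obeys
(c) 2-1 → violates
(d) 2-1 → violates
(e) 2-2-1 → violates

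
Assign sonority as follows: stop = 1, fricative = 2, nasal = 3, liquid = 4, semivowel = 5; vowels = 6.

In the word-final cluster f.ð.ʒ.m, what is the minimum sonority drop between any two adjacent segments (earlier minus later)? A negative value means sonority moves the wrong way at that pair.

-1

/f/: fricative = 2.
/ð/: fricative = 2.
/ʒ/: fricative = 2.
/m/: nasal = 3.
/f/→/ð/: change +0.
/ð/→/ʒ/: change +0.
/ʒ/→/m/: change -1.
Minimum = -1.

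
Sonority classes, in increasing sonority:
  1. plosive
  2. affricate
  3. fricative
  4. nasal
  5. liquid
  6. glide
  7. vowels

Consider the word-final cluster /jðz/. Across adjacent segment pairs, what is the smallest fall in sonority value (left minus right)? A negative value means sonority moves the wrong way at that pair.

/j/ is a glide (sonority 6).
/ð/ is a fricative (sonority 3).
/z/ is a fricative (sonority 3).
/j/→/ð/: change +3.
/ð/→/z/: change +0.
Minimum = 0.

0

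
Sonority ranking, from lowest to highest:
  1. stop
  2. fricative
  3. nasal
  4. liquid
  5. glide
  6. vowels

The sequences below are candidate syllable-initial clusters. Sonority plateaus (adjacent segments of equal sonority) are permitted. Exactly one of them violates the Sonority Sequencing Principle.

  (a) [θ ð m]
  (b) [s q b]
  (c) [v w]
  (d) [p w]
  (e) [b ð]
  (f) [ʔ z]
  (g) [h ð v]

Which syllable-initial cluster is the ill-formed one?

(a) 2-2-3 → obeys
(b) 2-1-1 → violates
(c) 2-5 → obeys
(d) 1-5 → obeys
(e) 1-2 → obeys
(f) 1-2 → obeys
(g) 2-2-2 → obeys

b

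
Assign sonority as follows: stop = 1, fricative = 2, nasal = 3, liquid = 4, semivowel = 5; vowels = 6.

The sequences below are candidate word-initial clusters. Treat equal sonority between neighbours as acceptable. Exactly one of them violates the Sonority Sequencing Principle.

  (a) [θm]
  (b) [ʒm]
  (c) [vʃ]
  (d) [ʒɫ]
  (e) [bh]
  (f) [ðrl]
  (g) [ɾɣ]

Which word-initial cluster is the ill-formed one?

(a) 2-3 → obeys
(b) 2-3 → obeys
(c) 2-2 → obeys
(d) 2-4 → obeys
(e) 1-2 → obeys
(f) 2-4-4 → obeys
(g) 4-2 → violates

g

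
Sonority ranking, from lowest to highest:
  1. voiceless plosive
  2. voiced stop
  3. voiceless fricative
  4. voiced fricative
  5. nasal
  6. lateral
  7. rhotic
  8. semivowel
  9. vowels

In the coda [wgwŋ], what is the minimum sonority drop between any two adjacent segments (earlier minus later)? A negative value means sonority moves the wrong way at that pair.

-6

/w/ is a semivowel (sonority 8).
/g/ is a voiced stop (sonority 2).
/w/ is a semivowel (sonority 8).
/ŋ/ is a nasal (sonority 5).
/w/→/g/: change +6.
/g/→/w/: change -6.
/w/→/ŋ/: change +3.
Minimum = -6.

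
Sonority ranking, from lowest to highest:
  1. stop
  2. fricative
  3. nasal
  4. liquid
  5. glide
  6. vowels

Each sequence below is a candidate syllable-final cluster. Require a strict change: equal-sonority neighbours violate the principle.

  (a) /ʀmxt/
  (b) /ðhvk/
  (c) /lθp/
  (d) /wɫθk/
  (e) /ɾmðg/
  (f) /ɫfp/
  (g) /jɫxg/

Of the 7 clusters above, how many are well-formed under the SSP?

(a) /ʀmxt/: profile 4-3-2-1 — obeys.
(b) /ðhvk/: profile 2-2-2-1 — violates.
(c) /lθp/: profile 4-2-1 — obeys.
(d) /wɫθk/: profile 5-4-2-1 — obeys.
(e) /ɾmðg/: profile 4-3-2-1 — obeys.
(f) /ɫfp/: profile 4-2-1 — obeys.
(g) /jɫxg/: profile 5-4-2-1 — obeys.

6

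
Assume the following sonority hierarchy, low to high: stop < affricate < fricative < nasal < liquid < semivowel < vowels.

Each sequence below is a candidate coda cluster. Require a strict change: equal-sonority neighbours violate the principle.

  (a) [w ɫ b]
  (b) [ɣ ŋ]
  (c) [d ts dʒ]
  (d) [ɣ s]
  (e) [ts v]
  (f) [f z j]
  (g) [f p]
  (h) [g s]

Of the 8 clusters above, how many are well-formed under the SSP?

2

(a) sonority 6-5-1: well-formed.
(b) sonority 3-4: ill-formed.
(c) sonority 1-2-2: ill-formed.
(d) sonority 3-3: ill-formed.
(e) sonority 2-3: ill-formed.
(f) sonority 3-3-6: ill-formed.
(g) sonority 3-1: well-formed.
(h) sonority 1-3: ill-formed.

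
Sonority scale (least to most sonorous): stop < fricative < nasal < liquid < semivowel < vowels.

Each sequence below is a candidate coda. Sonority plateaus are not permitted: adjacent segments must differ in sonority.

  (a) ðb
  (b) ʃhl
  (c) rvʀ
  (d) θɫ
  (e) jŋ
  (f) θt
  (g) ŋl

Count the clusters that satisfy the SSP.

3

(a) sonority 2-1: well-formed.
(b) sonority 2-2-4: ill-formed.
(c) sonority 4-2-4: ill-formed.
(d) sonority 2-4: ill-formed.
(e) sonority 5-3: well-formed.
(f) sonority 2-1: well-formed.
(g) sonority 3-4: ill-formed.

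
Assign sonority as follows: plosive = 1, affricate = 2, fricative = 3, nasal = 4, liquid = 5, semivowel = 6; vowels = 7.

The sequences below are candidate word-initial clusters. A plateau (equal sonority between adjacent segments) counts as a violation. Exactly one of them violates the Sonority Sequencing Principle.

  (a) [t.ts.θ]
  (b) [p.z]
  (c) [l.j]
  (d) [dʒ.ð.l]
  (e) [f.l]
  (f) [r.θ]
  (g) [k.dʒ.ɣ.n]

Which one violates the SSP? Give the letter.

(a) [t.ts.θ]: profile 1-2-3 — obeys.
(b) [p.z]: profile 1-3 — obeys.
(c) [l.j]: profile 5-6 — obeys.
(d) [dʒ.ð.l]: profile 2-3-5 — obeys.
(e) [f.l]: profile 3-5 — obeys.
(f) [r.θ]: profile 5-3 — violates.
(g) [k.dʒ.ɣ.n]: profile 1-2-3-4 — obeys.

f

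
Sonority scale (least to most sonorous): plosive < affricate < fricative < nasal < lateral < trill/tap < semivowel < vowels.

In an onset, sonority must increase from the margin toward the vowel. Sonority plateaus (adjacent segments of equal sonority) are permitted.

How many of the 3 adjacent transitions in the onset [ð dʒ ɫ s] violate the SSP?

2

/ð/ — fricative, sonority 3.
/dʒ/ — affricate, sonority 2.
/ɫ/ — lateral, sonority 5.
/s/ — fricative, sonority 3.
/ð/→/dʒ/: 3→2 (does not rise) — violation.
/dʒ/→/ɫ/: 2→5 (rises) — ok.
/ɫ/→/s/: 5→3 (does not rise) — violation.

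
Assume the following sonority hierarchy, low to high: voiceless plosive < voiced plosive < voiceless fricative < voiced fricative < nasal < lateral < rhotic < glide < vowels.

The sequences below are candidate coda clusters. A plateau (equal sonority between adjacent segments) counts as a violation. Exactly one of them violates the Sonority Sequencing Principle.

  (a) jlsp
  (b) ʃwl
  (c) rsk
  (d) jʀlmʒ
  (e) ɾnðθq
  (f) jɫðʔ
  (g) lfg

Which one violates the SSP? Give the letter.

b

(a) jlsp: profile 8-6-3-1 — obeys.
(b) ʃwl: profile 3-8-6 — violates.
(c) rsk: profile 7-3-1 — obeys.
(d) jʀlmʒ: profile 8-7-6-5-4 — obeys.
(e) ɾnðθq: profile 7-5-4-3-1 — obeys.
(f) jɫðʔ: profile 8-6-4-1 — obeys.
(g) lfg: profile 6-3-2 — obeys.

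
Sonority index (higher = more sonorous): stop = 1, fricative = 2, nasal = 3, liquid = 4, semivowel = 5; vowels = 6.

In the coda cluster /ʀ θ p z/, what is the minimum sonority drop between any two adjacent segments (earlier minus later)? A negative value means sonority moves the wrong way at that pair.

-1

/ʀ/ — liquid, sonority 4.
/θ/ — fricative, sonority 2.
/p/ — stop, sonority 1.
/z/ — fricative, sonority 2.
/ʀ/→/θ/: change +2.
/θ/→/p/: change +1.
/p/→/z/: change -1.
Minimum = -1.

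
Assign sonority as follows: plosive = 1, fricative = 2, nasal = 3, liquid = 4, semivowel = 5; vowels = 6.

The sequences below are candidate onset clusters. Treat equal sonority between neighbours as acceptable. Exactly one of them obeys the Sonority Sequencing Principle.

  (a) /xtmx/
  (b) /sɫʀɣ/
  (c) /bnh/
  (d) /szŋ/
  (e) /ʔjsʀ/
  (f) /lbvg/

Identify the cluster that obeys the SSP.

d

(a) /xtmx/: profile 2-1-3-2 — violates.
(b) /sɫʀɣ/: profile 2-4-4-2 — violates.
(c) /bnh/: profile 1-3-2 — violates.
(d) /szŋ/: profile 2-2-3 — obeys.
(e) /ʔjsʀ/: profile 1-5-2-4 — violates.
(f) /lbvg/: profile 4-1-2-1 — violates.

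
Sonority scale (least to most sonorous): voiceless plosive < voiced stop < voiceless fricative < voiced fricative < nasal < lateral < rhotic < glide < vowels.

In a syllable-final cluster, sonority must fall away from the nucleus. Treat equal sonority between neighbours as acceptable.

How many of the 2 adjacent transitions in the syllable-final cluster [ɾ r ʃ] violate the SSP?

/ɾ/: rhotic = 7.
/r/: rhotic = 7.
/ʃ/: voiceless fricative = 3.
/ɾ/→/r/: 7→7 (plateau, allowed) — ok.
/r/→/ʃ/: 7→3 (falls) — ok.

0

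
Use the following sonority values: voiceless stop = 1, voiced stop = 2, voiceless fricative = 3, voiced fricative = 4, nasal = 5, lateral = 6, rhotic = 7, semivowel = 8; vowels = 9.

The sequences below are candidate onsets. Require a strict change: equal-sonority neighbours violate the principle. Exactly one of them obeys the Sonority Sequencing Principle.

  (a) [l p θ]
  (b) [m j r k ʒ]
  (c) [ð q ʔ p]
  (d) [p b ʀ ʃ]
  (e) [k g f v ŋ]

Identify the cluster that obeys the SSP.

e

(a) 6-1-3 → violates
(b) 5-8-7-1-4 → violates
(c) 4-1-1-1 → violates
(d) 1-2-7-3 → violates
(e) 1-2-3-4-5 → obeys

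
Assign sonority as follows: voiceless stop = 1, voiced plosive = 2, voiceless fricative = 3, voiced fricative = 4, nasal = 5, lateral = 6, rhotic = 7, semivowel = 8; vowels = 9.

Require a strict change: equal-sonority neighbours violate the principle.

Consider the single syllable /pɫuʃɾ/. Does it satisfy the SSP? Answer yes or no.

no

Onset: /p/ is a voiceless stop (sonority 1), /ɫ/ is a lateral (sonority 6); then the nucleus /u/ (sonority 9).
Onset profile 1-6-9 — rises to the nucleus.
Coda: /ʃ/ is a voiceless fricative (sonority 3), /ɾ/ is a rhotic (sonority 7).
Coda profile 9-3-7 — does not strictly fall throughout.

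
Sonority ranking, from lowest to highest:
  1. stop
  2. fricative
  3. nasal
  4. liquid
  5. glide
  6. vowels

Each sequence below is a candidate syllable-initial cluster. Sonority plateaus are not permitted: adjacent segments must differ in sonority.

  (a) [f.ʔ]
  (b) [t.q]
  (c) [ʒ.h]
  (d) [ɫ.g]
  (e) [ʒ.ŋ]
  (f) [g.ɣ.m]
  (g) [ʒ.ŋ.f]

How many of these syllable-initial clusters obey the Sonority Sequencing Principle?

2

(a) sonority 2-1: ill-formed.
(b) sonority 1-1: ill-formed.
(c) sonority 2-2: ill-formed.
(d) sonority 4-1: ill-formed.
(e) sonority 2-3: well-formed.
(f) sonority 1-2-3: well-formed.
(g) sonority 2-3-2: ill-formed.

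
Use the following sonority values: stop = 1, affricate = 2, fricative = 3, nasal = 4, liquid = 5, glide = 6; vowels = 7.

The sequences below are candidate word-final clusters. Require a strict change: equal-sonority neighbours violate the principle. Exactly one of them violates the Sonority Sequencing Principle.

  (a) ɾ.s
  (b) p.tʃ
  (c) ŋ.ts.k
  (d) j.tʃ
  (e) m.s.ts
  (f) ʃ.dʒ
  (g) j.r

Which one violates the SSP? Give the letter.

(a) 5-3 → obeys
(b) 1-2 → violates
(c) 4-2-1 → obeys
(d) 6-2 → obeys
(e) 4-3-2 → obeys
(f) 3-2 → obeys
(g) 6-5 → obeys

b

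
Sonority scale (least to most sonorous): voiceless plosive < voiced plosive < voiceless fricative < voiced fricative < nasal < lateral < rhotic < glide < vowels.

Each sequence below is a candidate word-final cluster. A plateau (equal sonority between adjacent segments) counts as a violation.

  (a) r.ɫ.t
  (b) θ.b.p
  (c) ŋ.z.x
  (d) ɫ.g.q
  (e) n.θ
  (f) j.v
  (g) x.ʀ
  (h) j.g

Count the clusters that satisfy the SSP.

(a) 7-6-1 → obeys
(b) 3-2-1 → obeys
(c) 5-4-3 → obeys
(d) 6-2-1 → obeys
(e) 5-3 → obeys
(f) 8-4 → obeys
(g) 3-7 → violates
(h) 8-2 → obeys

7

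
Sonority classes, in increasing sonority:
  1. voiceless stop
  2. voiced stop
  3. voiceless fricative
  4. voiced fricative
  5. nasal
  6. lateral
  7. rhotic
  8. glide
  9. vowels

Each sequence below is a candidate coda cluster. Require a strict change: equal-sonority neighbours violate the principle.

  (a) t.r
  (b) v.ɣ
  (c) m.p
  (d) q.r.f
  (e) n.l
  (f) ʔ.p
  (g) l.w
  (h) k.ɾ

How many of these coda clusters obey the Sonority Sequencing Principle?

1

(a) 1-7 → violates
(b) 4-4 → violates
(c) 5-1 → obeys
(d) 1-7-3 → violates
(e) 5-6 → violates
(f) 1-1 → violates
(g) 6-8 → violates
(h) 1-7 → violates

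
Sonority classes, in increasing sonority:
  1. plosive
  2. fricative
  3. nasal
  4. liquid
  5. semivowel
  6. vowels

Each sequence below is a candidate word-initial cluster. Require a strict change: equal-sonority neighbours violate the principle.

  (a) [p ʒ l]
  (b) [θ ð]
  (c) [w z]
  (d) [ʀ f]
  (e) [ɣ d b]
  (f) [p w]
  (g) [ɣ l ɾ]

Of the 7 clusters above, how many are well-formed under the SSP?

2

(a) [p ʒ l]: profile 1-2-4 — obeys.
(b) [θ ð]: profile 2-2 — violates.
(c) [w z]: profile 5-2 — violates.
(d) [ʀ f]: profile 4-2 — violates.
(e) [ɣ d b]: profile 2-1-1 — violates.
(f) [p w]: profile 1-5 — obeys.
(g) [ɣ l ɾ]: profile 2-4-4 — violates.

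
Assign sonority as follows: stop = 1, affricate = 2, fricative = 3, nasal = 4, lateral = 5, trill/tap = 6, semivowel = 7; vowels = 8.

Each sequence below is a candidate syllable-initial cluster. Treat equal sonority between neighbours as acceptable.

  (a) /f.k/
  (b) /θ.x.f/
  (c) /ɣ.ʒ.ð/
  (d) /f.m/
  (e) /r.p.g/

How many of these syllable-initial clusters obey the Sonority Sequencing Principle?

(a) sonority 3-1: ill-formed.
(b) sonority 3-3-3: well-formed.
(c) sonority 3-3-3: well-formed.
(d) sonority 3-4: well-formed.
(e) sonority 6-1-1: ill-formed.

3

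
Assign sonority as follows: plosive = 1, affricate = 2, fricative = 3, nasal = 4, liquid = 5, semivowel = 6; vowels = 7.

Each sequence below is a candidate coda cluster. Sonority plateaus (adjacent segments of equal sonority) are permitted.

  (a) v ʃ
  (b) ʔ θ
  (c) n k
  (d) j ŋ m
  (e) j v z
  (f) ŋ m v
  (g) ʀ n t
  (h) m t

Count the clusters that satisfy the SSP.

7

(a) sonority 3-3: well-formed.
(b) sonority 1-3: ill-formed.
(c) sonority 4-1: well-formed.
(d) sonority 6-4-4: well-formed.
(e) sonority 6-3-3: well-formed.
(f) sonority 4-4-3: well-formed.
(g) sonority 5-4-1: well-formed.
(h) sonority 4-1: well-formed.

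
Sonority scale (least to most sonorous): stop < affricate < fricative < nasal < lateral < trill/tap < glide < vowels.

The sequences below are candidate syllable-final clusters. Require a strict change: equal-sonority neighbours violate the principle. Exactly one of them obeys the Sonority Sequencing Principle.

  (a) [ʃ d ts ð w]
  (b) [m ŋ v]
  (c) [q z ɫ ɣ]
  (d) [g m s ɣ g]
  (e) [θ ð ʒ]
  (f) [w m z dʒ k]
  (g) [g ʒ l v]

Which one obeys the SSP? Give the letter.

(a) sonority 3-1-2-3-7: ill-formed.
(b) sonority 4-4-3: ill-formed.
(c) sonority 1-3-5-3: ill-formed.
(d) sonority 1-4-3-3-1: ill-formed.
(e) sonority 3-3-3: ill-formed.
(f) sonority 7-4-3-2-1: well-formed.
(g) sonority 1-3-5-3: ill-formed.

f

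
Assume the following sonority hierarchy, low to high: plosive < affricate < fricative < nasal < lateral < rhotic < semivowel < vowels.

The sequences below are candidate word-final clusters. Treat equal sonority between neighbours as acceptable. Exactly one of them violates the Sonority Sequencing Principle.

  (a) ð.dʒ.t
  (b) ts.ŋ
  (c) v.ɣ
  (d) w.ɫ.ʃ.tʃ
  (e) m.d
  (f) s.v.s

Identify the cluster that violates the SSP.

b

(a) sonority 3-2-1: well-formed.
(b) sonority 2-4: ill-formed.
(c) sonority 3-3: well-formed.
(d) sonority 7-5-3-2: well-formed.
(e) sonority 4-1: well-formed.
(f) sonority 3-3-3: well-formed.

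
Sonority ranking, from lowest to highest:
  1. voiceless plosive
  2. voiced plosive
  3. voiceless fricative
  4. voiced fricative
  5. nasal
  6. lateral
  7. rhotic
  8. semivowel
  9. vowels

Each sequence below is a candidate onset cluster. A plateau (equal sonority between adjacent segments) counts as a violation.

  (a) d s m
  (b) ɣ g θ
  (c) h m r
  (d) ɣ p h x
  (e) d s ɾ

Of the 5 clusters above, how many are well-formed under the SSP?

(a) sonority 2-3-5: well-formed.
(b) sonority 4-2-3: ill-formed.
(c) sonority 3-5-7: well-formed.
(d) sonority 4-1-3-3: ill-formed.
(e) sonority 2-3-7: well-formed.

3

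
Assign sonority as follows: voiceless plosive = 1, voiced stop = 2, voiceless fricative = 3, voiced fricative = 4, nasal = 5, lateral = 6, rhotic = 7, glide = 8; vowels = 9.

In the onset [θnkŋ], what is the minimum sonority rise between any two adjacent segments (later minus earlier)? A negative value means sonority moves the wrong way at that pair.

/θ/ is a voiceless fricative (sonority 3).
/n/ is a nasal (sonority 5).
/k/ is a voiceless plosive (sonority 1).
/ŋ/ is a nasal (sonority 5).
/θ/→/n/: change +2.
/n/→/k/: change -4.
/k/→/ŋ/: change +4.
Minimum = -4.

-4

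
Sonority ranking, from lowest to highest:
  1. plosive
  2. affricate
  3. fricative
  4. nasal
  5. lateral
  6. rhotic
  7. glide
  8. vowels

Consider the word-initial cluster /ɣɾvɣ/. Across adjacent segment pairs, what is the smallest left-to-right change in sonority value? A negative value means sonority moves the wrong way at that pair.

-3

/ɣ/ is a fricative (sonority 3).
/ɾ/ is a rhotic (sonority 6).
/v/ is a fricative (sonority 3).
/ɣ/ is a fricative (sonority 3).
/ɣ/→/ɾ/: change +3.
/ɾ/→/v/: change -3.
/v/→/ɣ/: change +0.
Minimum = -3.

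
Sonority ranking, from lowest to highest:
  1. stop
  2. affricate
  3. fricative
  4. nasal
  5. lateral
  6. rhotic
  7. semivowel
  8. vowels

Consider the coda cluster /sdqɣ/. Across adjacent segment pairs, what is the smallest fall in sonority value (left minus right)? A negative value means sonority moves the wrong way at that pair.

-2

/s/: fricative = 3.
/d/: stop = 1.
/q/: stop = 1.
/ɣ/: fricative = 3.
/s/→/d/: change +2.
/d/→/q/: change +0.
/q/→/ɣ/: change -2.
Minimum = -2.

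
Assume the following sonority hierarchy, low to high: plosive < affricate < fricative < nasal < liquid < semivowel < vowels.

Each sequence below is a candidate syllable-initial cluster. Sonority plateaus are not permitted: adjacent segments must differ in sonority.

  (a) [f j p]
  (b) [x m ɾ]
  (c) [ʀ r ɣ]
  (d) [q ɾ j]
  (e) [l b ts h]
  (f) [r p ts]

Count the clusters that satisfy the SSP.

(a) [f j p]: profile 3-6-1 — violates.
(b) [x m ɾ]: profile 3-4-5 — obeys.
(c) [ʀ r ɣ]: profile 5-5-3 — violates.
(d) [q ɾ j]: profile 1-5-6 — obeys.
(e) [l b ts h]: profile 5-1-2-3 — violates.
(f) [r p ts]: profile 5-1-2 — violates.

2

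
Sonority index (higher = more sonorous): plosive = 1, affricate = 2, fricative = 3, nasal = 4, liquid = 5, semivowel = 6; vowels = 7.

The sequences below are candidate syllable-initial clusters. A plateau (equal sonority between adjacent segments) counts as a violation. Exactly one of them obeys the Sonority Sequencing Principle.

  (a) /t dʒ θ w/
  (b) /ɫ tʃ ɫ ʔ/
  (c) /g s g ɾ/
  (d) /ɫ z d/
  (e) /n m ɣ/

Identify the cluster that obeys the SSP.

(a) /t dʒ θ w/: profile 1-2-3-6 — obeys.
(b) /ɫ tʃ ɫ ʔ/: profile 5-2-5-1 — violates.
(c) /g s g ɾ/: profile 1-3-1-5 — violates.
(d) /ɫ z d/: profile 5-3-1 — violates.
(e) /n m ɣ/: profile 4-4-3 — violates.

a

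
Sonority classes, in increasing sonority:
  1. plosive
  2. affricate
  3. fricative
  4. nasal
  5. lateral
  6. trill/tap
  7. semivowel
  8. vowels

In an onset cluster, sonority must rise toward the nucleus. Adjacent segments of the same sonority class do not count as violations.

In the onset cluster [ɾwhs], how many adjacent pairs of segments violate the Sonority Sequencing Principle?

/ɾ/: trill/tap = 6.
/w/: semivowel = 7.
/h/: fricative = 3.
/s/: fricative = 3.
/ɾ/→/w/: 6→7 (rises) — ok.
/w/→/h/: 7→3 (does not rise) — violation.
/h/→/s/: 3→3 (plateau, allowed) — ok.

1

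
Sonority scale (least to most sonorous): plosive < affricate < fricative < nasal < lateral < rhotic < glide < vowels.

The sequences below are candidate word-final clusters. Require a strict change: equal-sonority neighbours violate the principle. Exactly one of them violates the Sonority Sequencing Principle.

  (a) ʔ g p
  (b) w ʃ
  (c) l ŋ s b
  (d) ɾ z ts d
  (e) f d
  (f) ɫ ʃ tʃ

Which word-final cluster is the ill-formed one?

(a) sonority 1-1-1: ill-formed.
(b) sonority 7-3: well-formed.
(c) sonority 5-4-3-1: well-formed.
(d) sonority 6-3-2-1: well-formed.
(e) sonority 3-1: well-formed.
(f) sonority 5-3-2: well-formed.

a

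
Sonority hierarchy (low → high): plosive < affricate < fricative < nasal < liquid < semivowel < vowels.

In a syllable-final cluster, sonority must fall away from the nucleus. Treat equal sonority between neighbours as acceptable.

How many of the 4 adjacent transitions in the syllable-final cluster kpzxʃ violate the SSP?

/k/ — plosive, sonority 1.
/p/ — plosive, sonority 1.
/z/ — fricative, sonority 3.
/x/ — fricative, sonority 3.
/ʃ/ — fricative, sonority 3.
/k/→/p/: 1→1 (plateau, allowed) — ok.
/p/→/z/: 1→3 (does not fall) — violation.
/z/→/x/: 3→3 (plateau, allowed) — ok.
/x/→/ʃ/: 3→3 (plateau, allowed) — ok.

1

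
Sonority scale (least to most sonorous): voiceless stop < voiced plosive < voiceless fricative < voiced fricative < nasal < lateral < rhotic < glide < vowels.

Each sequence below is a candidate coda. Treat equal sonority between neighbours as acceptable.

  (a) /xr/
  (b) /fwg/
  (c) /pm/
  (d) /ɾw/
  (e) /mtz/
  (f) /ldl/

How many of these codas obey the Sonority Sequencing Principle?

0

(a) 3-7 → violates
(b) 3-8-2 → violates
(c) 1-5 → violates
(d) 7-8 → violates
(e) 5-1-4 → violates
(f) 6-2-6 → violates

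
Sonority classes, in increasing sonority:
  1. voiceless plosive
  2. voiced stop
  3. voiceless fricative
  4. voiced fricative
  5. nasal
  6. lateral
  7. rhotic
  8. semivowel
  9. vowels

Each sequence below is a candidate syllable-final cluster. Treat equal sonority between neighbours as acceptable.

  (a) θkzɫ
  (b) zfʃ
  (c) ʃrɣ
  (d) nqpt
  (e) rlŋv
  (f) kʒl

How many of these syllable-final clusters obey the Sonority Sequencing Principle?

(a) 3-1-4-6 → violates
(b) 4-3-3 → obeys
(c) 3-7-4 → violates
(d) 5-1-1-1 → obeys
(e) 7-6-5-4 → obeys
(f) 1-4-6 → violates

3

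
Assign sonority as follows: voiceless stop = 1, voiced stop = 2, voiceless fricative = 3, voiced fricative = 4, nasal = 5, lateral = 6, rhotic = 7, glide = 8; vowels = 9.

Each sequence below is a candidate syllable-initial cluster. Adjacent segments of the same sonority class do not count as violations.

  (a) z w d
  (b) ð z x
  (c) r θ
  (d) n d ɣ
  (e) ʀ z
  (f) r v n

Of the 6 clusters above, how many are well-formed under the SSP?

(a) z w d: profile 4-8-2 — violates.
(b) ð z x: profile 4-4-3 — violates.
(c) r θ: profile 7-3 — violates.
(d) n d ɣ: profile 5-2-4 — violates.
(e) ʀ z: profile 7-4 — violates.
(f) r v n: profile 7-4-5 — violates.

0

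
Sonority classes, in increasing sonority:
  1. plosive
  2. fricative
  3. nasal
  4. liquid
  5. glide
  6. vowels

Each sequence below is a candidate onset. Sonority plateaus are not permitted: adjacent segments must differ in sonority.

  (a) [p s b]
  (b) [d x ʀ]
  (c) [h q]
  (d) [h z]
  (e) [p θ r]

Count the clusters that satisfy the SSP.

2

(a) [p s b]: profile 1-2-1 — violates.
(b) [d x ʀ]: profile 1-2-4 — obeys.
(c) [h q]: profile 2-1 — violates.
(d) [h z]: profile 2-2 — violates.
(e) [p θ r]: profile 1-2-4 — obeys.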